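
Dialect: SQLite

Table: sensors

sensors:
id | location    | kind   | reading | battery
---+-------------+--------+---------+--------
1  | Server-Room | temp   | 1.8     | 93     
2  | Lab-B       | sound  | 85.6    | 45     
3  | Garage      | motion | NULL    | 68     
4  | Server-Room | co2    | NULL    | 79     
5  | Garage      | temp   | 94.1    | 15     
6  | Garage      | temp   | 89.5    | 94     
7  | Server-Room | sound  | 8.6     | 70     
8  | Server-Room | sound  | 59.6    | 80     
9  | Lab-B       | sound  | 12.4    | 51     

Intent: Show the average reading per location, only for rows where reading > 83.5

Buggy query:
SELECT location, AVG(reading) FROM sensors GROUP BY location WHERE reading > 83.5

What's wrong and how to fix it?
Bug: WHERE cannot follow GROUP BY

Fix: Move the WHERE clause before GROUP BY

Corrected query:
SELECT location, AVG(reading) FROM sensors WHERE reading > 83.5 GROUP BY location

Result:
location | AVG(reading)
---------+-------------
Garage   | 91.8        
Lab-B    | 85.6        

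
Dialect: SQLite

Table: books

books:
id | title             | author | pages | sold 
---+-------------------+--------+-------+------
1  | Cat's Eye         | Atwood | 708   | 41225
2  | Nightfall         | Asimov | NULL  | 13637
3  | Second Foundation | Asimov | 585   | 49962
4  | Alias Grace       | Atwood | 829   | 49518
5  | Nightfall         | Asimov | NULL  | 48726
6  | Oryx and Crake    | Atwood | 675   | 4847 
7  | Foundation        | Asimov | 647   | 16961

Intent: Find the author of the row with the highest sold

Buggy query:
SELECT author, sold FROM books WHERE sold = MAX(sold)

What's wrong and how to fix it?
Bug: MAX(sold) is an aggregate and cannot be used directly in WHERE

Fix: Wrap MAX in a scalar subquery so WHERE compares against a single value

Corrected query:
SELECT author, sold FROM books WHERE sold = (SELECT MAX(sold) FROM books)

Result:
author | sold 
-------+------
Asimov | 49962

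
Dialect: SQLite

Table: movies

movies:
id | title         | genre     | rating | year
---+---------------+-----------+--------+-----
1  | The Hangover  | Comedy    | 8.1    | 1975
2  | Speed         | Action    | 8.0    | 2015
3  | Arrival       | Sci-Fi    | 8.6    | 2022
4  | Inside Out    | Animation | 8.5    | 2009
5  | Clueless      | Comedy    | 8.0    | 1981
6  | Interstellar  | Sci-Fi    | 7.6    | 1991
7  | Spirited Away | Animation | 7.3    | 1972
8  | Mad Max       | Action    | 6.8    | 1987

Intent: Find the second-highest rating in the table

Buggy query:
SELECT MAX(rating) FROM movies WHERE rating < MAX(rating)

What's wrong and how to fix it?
Bug: The inner MAX is an aggregate inside WHERE, which is not allowed

Fix: Put the inner MAX in a scalar subquery

Corrected query:
SELECT MAX(rating) FROM movies WHERE rating < (SELECT MAX(rating) FROM movies)

Result:
MAX(rating)
-----------
8.5        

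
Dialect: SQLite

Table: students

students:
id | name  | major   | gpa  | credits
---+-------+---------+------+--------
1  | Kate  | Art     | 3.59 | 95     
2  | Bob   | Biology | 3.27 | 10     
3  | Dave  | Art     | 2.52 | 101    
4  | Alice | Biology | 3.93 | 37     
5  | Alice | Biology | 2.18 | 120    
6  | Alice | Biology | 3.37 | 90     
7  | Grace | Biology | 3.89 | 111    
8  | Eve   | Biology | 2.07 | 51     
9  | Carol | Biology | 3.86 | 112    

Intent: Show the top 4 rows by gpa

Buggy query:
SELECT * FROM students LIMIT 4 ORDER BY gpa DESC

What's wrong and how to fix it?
Bug: ORDER BY cannot follow LIMIT; LIMIT is the final clause

Fix: Sort with ORDER BY, then apply LIMIT

Corrected query:
SELECT * FROM students ORDER BY gpa DESC LIMIT 4

Result:
id | name  | major   | gpa  | credits
---+-------+---------+------+--------
4  | Alice | Biology | 3.93 | 37     
7  | Grace | Biology | 3.89 | 111    
9  | Carol | Biology | 3.86 | 112    
1  | Kate  | Art     | 3.59 | 95     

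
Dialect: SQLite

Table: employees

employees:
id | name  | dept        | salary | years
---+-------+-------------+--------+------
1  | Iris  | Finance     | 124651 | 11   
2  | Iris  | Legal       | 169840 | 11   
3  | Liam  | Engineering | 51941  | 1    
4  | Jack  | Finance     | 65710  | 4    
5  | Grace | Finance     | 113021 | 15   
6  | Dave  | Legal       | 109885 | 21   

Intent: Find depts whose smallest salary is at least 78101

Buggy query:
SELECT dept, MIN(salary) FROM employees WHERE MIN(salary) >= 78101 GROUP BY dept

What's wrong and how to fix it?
Bug: MIN() in WHERE is a misuse of aggregate

Fix: Use HAVING for the per-group MIN condition

Corrected query:
SELECT dept, MIN(salary) FROM employees GROUP BY dept HAVING MIN(salary) >= 78101

Result:
dept  | MIN(salary)
------+------------
Legal | 109885     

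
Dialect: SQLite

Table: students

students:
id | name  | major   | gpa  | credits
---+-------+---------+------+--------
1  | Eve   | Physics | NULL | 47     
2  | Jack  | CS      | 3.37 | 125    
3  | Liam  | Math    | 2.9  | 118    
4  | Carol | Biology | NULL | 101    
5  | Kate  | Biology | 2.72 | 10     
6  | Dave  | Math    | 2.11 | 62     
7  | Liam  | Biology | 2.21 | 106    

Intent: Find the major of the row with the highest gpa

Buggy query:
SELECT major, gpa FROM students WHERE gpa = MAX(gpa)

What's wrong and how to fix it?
Bug: WHERE is evaluated per row; an aggregate over the whole table isn't defined there

Fix: Wrap MAX in a scalar subquery so WHERE compares against a single value

Corrected query:
SELECT major, gpa FROM students WHERE gpa = (SELECT MAX(gpa) FROM students)

Result:
major | gpa 
------+-----
CS    | 3.37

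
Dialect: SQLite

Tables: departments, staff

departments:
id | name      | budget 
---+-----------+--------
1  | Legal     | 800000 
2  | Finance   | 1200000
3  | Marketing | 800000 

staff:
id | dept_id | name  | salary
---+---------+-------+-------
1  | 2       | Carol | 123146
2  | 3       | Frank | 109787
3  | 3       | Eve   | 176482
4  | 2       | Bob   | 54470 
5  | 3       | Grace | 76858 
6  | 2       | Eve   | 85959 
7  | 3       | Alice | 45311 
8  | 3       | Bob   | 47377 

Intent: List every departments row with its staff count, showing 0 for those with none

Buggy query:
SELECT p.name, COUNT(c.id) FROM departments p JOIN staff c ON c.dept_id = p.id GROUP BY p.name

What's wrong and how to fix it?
Bug: INNER JOIN drops departments rows that have no matching staff rows

Fix: Use LEFT JOIN so parents without children still appear (COUNT(c.id) gives 0)

Corrected query:
SELECT p.name, COUNT(c.id) FROM departments p LEFT JOIN staff c ON c.dept_id = p.id GROUP BY p.name

Result:
name      | COUNT(c.id)
----------+------------
Finance   | 3          
Legal     | 0          
Marketing | 5          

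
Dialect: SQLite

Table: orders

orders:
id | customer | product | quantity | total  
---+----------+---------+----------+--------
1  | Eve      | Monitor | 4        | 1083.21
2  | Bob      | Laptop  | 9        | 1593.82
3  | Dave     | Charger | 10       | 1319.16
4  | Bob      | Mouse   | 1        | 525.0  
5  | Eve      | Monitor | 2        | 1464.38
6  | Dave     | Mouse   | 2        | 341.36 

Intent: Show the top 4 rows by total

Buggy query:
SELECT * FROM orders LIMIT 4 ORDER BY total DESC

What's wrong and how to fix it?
Bug: ORDER BY cannot follow LIMIT; LIMIT is the final clause

Fix: Swap the clauses: ORDER BY first, then LIMIT

Corrected query:
SELECT * FROM orders ORDER BY total DESC LIMIT 4

Result:
id | customer | product | quantity | total  
---+----------+---------+----------+--------
2  | Bob      | Laptop  | 9        | 1593.82
5  | Eve      | Monitor | 2        | 1464.38
3  | Dave     | Charger | 10       | 1319.16
1  | Eve      | Monitor | 4        | 1083.21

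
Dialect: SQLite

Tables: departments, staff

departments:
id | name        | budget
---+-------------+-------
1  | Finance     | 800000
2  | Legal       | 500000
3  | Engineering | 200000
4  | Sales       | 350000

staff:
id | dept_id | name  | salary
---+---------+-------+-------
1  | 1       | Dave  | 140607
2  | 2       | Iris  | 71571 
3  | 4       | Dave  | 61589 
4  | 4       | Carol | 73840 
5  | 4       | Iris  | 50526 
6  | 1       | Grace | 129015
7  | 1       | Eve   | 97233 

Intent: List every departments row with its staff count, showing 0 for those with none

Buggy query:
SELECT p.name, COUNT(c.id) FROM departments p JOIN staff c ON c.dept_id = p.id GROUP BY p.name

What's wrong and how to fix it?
Bug: An inner join excludes parents with zero children

Fix: Use LEFT JOIN so parents without children still appear (COUNT(c.id) gives 0)

Corrected query:
SELECT p.name, COUNT(c.id) FROM departments p LEFT JOIN staff c ON c.dept_id = p.id GROUP BY p.name

Result:
name        | COUNT(c.id)
------------+------------
Engineering | 0          
Finance     | 3          
Legal       | 1          
Sales       | 3          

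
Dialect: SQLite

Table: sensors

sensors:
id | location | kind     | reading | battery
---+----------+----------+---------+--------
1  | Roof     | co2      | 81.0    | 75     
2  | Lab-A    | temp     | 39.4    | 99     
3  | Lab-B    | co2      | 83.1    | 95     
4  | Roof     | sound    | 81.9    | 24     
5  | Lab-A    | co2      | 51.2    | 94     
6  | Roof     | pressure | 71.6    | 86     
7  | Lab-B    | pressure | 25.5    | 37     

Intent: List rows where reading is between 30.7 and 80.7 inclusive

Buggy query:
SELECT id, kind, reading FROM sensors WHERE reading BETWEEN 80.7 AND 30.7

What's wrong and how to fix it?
Bug: The bounds are reversed; BETWEEN a AND b requires a <= b to match anything

Fix: Write BETWEEN 30.7 AND 80.7

Corrected query:
SELECT id, kind, reading FROM sensors WHERE reading BETWEEN 30.7 AND 80.7

Result:
id | kind     | reading
---+----------+--------
2  | temp     | 39.4   
5  | co2      | 51.2   
6  | pressure | 71.6   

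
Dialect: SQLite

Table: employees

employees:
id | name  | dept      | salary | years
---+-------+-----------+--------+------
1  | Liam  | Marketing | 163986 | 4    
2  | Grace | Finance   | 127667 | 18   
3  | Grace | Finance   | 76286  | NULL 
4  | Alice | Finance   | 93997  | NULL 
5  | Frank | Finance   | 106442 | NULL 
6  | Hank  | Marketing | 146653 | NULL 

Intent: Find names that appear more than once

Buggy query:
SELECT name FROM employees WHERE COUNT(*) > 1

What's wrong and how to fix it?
Bug: COUNT(*) is an aggregate and cannot be used in WHERE

Fix: Group first, then use HAVING for the count condition

Corrected query:
SELECT name FROM employees GROUP BY name HAVING COUNT(*) > 1

Result:
name 
-----
Grace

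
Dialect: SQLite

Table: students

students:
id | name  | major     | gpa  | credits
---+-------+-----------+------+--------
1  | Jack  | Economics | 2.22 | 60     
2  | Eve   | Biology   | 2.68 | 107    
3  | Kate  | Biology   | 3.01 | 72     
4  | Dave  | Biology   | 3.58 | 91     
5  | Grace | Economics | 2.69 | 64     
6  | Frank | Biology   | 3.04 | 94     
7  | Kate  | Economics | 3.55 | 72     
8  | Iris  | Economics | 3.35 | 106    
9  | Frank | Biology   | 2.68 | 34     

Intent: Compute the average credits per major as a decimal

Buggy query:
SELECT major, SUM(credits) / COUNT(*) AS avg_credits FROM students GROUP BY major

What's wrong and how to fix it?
Bug: Both operands are integers, so '/' performs integer division and truncates

Fix: Multiply by 1.0 (or CAST to REAL) to force floating-point division

Corrected query:
SELECT major, SUM(credits) * 1.0 / COUNT(*) AS avg_credits FROM students GROUP BY major

Result:
major     | avg_credits
----------+------------
Biology   | 79.6       
Economics | 75.5       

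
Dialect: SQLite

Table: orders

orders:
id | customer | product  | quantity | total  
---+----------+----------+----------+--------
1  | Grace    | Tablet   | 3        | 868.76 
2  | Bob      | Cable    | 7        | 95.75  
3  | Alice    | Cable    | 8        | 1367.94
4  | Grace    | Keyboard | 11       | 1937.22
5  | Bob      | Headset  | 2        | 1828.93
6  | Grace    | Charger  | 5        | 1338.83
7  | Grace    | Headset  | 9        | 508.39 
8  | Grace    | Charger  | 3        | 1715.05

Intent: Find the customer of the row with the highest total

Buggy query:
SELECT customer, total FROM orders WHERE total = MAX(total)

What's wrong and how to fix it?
Bug: MAX(total) is an aggregate and cannot be used directly in WHERE

Fix: Wrap MAX in a scalar subquery so WHERE compares against a single value

Corrected query:
SELECT customer, total FROM orders WHERE total = (SELECT MAX(total) FROM orders)

Result:
customer | total  
---------+--------
Grace    | 1937.22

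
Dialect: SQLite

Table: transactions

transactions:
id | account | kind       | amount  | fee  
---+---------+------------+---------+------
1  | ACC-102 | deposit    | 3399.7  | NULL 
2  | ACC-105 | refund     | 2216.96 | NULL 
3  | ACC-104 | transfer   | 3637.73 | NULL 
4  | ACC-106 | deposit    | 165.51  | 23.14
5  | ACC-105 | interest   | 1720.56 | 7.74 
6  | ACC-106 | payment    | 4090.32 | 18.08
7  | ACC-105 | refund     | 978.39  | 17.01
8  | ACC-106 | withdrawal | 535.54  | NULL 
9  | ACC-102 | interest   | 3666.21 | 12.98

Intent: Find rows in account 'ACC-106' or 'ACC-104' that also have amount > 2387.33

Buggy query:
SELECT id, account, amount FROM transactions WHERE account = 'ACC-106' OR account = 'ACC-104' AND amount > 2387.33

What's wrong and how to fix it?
Bug: Without parentheses, AND is evaluated before OR, so the amount filter only applies to the 'ACC-104' branch

Fix: Group the OR with parentheses (or use IN), then AND the threshold

Corrected query:
SELECT id, account, amount FROM transactions WHERE (account = 'ACC-106' OR account = 'ACC-104') AND amount > 2387.33

Result:
id | account | amount 
---+---------+--------
3  | ACC-104 | 3637.73
6  | ACC-106 | 4090.32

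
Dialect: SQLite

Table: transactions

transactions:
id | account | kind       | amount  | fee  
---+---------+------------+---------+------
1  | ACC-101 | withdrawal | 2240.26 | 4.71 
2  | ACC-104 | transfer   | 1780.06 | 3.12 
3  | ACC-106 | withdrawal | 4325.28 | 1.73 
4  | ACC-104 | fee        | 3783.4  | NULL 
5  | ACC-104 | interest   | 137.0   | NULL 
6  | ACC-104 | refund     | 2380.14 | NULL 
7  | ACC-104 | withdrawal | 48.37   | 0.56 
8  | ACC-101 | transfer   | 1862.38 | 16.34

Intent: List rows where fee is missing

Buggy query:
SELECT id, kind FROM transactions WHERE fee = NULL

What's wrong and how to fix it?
Bug: '= NULL' is always unknown in SQL three-valued logic, so no rows match

Fix: Replace '= NULL' with 'IS NULL'

Corrected query:
SELECT id, kind FROM transactions WHERE fee IS NULL

Result:
id | kind    
---+---------
4  | fee     
5  | interest
6  | refund  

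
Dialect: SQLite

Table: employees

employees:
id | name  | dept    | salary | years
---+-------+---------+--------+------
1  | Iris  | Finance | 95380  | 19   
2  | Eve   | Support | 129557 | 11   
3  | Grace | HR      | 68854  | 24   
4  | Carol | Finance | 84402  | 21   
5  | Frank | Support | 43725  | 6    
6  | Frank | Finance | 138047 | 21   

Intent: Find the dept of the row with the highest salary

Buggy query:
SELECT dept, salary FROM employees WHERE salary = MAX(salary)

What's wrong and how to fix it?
Bug: WHERE is evaluated per row; an aggregate over the whole table isn't defined there

Fix: Use a subquery: WHERE salary = (SELECT MAX(salary) FROM employees)

Corrected query:
SELECT dept, salary FROM employees WHERE salary = (SELECT MAX(salary) FROM employees)

Result:
dept    | salary
--------+-------
Finance | 138047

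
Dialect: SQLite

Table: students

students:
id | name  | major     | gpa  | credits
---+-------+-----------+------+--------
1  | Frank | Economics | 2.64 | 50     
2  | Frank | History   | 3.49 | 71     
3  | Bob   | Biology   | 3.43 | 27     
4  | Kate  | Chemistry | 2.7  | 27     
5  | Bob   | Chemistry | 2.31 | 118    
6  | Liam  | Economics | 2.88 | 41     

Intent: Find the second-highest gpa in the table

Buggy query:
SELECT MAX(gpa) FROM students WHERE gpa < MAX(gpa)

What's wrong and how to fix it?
Bug: The inner MAX is an aggregate inside WHERE, which is not allowed

Fix: Compute the overall MAX in a subquery, then take MAX of rows below it

Corrected query:
SELECT MAX(gpa) FROM students WHERE gpa < (SELECT MAX(gpa) FROM students)

Result:
MAX(gpa)
--------
3.43    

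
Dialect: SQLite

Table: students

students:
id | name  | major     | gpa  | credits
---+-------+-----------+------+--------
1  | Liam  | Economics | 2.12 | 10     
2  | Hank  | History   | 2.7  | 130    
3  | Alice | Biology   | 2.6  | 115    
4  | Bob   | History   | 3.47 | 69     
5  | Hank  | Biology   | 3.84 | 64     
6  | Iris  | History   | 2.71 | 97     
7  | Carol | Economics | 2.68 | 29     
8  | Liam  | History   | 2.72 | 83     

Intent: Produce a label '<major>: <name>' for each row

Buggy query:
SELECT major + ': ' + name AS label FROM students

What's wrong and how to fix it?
Bug: SQLite uses || for string concatenation; + coerces text to numbers (yielding 0)

Fix: Use the || operator for string concatenation

Corrected query:
SELECT major || ': ' || name AS label FROM students

Result:
label           
----------------
Economics: Liam 
History: Hank   
Biology: Alice  
History: Bob    
Biology: Hank   
History: Iris   
Economics: Carol
History: Liam   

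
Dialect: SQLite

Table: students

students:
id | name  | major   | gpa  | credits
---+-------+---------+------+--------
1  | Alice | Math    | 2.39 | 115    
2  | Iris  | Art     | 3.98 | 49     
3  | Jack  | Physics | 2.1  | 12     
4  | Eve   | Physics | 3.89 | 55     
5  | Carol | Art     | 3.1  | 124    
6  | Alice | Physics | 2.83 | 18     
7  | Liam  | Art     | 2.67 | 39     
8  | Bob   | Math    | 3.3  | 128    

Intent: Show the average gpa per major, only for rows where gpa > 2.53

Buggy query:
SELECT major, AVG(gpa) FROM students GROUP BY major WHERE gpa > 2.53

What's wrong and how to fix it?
Bug: WHERE cannot follow GROUP BY

Fix: Move the WHERE clause before GROUP BY

Corrected query:
SELECT major, AVG(gpa) FROM students WHERE gpa > 2.53 GROUP BY major

Result:
major   | AVG(gpa)
--------+---------
Art     | 3.25    
Math    | 3.3     
Physics | 3.36    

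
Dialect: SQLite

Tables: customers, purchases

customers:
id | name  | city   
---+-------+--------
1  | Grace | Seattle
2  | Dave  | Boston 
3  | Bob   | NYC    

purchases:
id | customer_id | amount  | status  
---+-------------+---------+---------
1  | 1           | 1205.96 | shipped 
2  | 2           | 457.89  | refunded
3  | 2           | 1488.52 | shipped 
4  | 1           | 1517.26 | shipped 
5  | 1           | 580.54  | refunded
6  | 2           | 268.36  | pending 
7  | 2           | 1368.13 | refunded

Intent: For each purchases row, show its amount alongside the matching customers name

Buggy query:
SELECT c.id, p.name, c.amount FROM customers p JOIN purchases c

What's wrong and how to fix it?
Bug: Missing join condition: each purchases row is matched to all customers rows instead of just its own

Fix: Add ON c.customer_id = p.id to the JOIN

Corrected query:
SELECT c.id, p.name, c.amount FROM customers p JOIN purchases c ON c.customer_id = p.id

Result:
id | name  | amount 
---+-------+--------
1  | Grace | 1205.96
2  | Dave  | 457.89 
3  | Dave  | 1488.52
4  | Grace | 1517.26
5  | Grace | 580.54 
6  | Dave  | 268.36 
7  | Dave  | 1368.13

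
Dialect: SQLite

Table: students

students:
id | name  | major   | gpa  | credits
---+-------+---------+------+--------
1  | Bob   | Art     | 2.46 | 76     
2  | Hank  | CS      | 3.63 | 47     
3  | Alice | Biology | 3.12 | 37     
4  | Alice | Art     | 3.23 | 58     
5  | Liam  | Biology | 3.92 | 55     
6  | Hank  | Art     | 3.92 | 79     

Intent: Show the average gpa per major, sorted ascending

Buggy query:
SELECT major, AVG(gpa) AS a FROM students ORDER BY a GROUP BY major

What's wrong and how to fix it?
Bug: GROUP BY must precede ORDER BY

Fix: Move ORDER BY to the end, after GROUP BY

Corrected query:
SELECT major, AVG(gpa) AS a FROM students GROUP BY major ORDER BY a

Result:
major   | a       
--------+---------
Art     | 3.203333
Biology | 3.52    
CS      | 3.63    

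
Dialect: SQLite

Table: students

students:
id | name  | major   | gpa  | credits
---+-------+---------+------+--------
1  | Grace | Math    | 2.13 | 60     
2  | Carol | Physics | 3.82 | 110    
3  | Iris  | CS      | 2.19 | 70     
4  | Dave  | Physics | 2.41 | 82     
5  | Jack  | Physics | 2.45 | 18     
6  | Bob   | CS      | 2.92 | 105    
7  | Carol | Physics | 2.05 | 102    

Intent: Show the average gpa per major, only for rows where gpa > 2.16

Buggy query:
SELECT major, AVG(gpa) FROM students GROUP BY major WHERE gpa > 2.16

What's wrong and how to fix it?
Bug: WHERE cannot follow GROUP BY

Fix: Move the WHERE clause before GROUP BY

Corrected query:
SELECT major, AVG(gpa) FROM students WHERE gpa > 2.16 GROUP BY major

Result:
major   | AVG(gpa)
--------+---------
CS      | 2.555   
Physics | 2.893333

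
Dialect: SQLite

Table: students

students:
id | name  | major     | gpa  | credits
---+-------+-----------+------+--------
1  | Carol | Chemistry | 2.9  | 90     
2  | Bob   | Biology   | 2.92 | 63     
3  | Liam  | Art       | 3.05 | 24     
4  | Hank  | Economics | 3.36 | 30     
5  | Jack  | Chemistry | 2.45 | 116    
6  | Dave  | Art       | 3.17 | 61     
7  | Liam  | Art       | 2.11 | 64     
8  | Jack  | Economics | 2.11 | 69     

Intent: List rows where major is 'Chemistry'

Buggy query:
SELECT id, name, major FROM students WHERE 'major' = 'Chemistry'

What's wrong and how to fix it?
Bug: Single quotes denote string literals in SQL; the column name is being compared as a constant string

Fix: Remove the quotes around the column name (or use double quotes for an identifier)

Corrected query:
SELECT id, name, major FROM students WHERE major = 'Chemistry'

Result:
id | name  | major    
---+-------+----------
1  | Carol | Chemistry
5  | Jack  | Chemistry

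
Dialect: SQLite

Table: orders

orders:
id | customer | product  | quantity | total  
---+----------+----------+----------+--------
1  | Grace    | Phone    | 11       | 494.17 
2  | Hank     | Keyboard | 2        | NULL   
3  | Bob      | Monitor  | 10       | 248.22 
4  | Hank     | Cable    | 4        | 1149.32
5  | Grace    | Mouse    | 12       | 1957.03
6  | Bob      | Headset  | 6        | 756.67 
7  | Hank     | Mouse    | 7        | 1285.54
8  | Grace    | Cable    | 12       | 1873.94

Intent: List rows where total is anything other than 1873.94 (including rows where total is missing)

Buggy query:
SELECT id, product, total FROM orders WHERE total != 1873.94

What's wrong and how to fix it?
Bug: 'total != 1873.94' is unknown when total is NULL, so NULL rows are silently excluded

Fix: Add an explicit OR total IS NULL to include the missing-value rows

Corrected query:
SELECT id, product, total FROM orders WHERE total != 1873.94 OR total IS NULL

Result:
id | product  | total  
---+----------+--------
1  | Phone    | 494.17 
2  | Keyboard | NULL   
3  | Monitor  | 248.22 
4  | Cable    | 1149.32
5  | Mouse    | 1957.03
6  | Headset  | 756.67 
7  | Mouse    | 1285.54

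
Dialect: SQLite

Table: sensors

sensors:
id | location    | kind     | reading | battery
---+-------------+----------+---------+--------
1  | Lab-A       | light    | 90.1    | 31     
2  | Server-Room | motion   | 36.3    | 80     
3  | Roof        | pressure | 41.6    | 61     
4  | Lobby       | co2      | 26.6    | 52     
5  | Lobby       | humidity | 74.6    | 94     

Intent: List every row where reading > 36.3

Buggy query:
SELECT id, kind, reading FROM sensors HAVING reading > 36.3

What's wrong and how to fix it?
Bug: This is a non-aggregate query (no GROUP BY, no aggregates), so in SQLite the HAVING clause is invalid here; a row-level condition belongs in WHERE

Fix: Use WHERE for row-level filtering

Corrected query:
SELECT id, kind, reading FROM sensors WHERE reading > 36.3

Result:
id | kind     | reading
---+----------+--------
1  | light    | 90.1   
3  | pressure | 41.6   
5  | humidity | 74.6   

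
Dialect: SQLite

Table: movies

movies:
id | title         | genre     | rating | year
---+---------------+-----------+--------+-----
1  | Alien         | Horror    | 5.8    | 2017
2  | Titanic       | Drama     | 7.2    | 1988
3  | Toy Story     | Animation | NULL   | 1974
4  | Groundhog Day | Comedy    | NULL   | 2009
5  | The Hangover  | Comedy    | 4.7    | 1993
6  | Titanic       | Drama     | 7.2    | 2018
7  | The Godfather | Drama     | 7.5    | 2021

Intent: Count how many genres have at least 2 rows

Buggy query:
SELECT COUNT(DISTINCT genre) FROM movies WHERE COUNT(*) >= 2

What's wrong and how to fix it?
Bug: COUNT(*) cannot appear in WHERE; the per-group count doesn't exist yet

Fix: Group first with HAVING COUNT(*) >= 2, then COUNT the resulting groups

Corrected query:
SELECT COUNT(*) FROM (SELECT genre FROM movies GROUP BY genre HAVING COUNT(*) >= 2)

Result:
COUNT(*)
--------
2       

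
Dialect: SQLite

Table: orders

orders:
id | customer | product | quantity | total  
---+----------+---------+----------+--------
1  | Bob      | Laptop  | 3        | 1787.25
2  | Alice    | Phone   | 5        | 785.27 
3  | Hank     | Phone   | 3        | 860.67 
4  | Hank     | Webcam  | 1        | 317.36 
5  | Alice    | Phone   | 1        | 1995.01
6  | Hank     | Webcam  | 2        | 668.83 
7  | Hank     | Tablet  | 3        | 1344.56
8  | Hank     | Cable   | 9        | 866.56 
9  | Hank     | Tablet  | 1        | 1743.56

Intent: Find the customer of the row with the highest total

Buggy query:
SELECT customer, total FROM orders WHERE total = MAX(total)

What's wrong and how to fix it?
Bug: MAX(total) is an aggregate and cannot be used directly in WHERE

Fix: Wrap MAX in a scalar subquery so WHERE compares against a single value

Corrected query:
SELECT customer, total FROM orders WHERE total = (SELECT MAX(total) FROM orders)

Result:
customer | total  
---------+--------
Alice    | 1995.01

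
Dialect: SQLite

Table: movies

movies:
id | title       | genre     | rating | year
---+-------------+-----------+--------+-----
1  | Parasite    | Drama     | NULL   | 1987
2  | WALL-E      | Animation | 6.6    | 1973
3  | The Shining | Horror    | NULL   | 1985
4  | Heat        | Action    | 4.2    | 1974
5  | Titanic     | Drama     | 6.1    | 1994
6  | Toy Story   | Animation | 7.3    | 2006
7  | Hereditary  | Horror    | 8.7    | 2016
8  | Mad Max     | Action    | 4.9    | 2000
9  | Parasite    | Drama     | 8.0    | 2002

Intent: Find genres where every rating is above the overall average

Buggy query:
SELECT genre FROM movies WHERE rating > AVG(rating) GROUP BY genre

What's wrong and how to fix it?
Bug: WHERE evaluates per row before aggregation, so AVG() is unavailable

Fix: Compute the overall average in a scalar subquery and compare each group's MIN against it in HAVING

Corrected query:
SELECT genre FROM movies GROUP BY genre HAVING MIN(rating) > (SELECT AVG(rating) FROM movies)

Result:
genre    
---------
Animation
Horror   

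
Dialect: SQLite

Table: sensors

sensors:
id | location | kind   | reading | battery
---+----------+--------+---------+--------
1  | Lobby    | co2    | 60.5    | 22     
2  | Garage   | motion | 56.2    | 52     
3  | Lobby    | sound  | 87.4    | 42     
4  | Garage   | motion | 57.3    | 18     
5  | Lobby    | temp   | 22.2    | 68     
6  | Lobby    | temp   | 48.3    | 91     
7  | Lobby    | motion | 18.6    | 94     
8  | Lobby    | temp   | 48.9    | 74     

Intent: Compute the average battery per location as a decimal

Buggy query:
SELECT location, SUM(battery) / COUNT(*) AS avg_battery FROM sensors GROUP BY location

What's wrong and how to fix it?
Bug: SUM(battery) and COUNT(*) are both integers; the division truncates the fractional part

Fix: Multiply by 1.0 (or CAST to REAL) to force floating-point division

Corrected query:
SELECT location, SUM(battery) * 1.0 / COUNT(*) AS avg_battery FROM sensors GROUP BY location

Result:
location | avg_battery
---------+------------
Garage   | 35         
Lobby    | 65.166667  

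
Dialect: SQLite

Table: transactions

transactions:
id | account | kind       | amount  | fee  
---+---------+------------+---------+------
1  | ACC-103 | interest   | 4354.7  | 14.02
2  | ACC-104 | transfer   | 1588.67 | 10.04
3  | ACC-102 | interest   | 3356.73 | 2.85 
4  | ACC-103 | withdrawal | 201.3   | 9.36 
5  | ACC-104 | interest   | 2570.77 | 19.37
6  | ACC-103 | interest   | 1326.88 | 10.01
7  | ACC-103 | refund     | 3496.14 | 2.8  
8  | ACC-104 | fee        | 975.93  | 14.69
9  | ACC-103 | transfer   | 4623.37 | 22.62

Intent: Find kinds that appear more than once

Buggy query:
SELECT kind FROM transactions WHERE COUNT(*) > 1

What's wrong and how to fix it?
Bug: WHERE can't reference COUNT(*); aggregates are computed after WHERE

Fix: GROUP BY kind, then filter groups with HAVING COUNT(*) > 1

Corrected query:
SELECT kind FROM transactions GROUP BY kind HAVING COUNT(*) > 1

Result:
kind    
--------
interest
transfer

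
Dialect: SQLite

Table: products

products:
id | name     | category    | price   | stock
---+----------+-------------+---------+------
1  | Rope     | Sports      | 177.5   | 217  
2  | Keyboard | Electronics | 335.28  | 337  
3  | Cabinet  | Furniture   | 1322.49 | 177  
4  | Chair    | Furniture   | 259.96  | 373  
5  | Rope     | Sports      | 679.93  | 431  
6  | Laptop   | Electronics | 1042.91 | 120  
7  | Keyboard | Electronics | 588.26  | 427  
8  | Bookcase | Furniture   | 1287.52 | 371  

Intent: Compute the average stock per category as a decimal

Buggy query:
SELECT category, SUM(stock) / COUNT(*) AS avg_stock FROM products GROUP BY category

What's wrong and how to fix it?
Bug: Both operands are integers, so '/' performs integer division and truncates

Fix: Multiply by 1.0 (or CAST to REAL) to force floating-point division

Corrected query:
SELECT category, SUM(stock) * 1.0 / COUNT(*) AS avg_stock FROM products GROUP BY category

Result:
category    | avg_stock 
------------+-----------
Electronics | 294.666667
Furniture   | 307       
Sports      | 324       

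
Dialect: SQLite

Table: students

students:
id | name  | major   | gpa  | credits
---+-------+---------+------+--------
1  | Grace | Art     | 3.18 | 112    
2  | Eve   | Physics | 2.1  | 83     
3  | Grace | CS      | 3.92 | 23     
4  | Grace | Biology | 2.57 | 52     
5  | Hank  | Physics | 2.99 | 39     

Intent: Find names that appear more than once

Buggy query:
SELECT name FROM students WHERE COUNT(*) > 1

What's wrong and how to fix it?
Bug: COUNT(*) is an aggregate and cannot be used in WHERE

Fix: GROUP BY name, then filter groups with HAVING COUNT(*) > 1

Corrected query:
SELECT name FROM students GROUP BY name HAVING COUNT(*) > 1

Result:
name 
-----
Grace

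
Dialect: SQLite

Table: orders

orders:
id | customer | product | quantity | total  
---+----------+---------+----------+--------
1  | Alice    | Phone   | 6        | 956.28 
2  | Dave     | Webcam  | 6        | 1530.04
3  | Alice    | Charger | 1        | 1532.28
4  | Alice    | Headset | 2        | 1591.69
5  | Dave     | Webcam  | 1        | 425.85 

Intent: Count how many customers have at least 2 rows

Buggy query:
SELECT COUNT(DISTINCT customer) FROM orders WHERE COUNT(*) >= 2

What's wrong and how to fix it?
Bug: WHERE filters individual rows, not groups, so a group-level COUNT is invalid there

Fix: Group first with HAVING COUNT(*) >= 2, then COUNT the resulting groups

Corrected query:
SELECT COUNT(*) FROM (SELECT customer FROM orders GROUP BY customer HAVING COUNT(*) >= 2)

Result:
COUNT(*)
--------
2       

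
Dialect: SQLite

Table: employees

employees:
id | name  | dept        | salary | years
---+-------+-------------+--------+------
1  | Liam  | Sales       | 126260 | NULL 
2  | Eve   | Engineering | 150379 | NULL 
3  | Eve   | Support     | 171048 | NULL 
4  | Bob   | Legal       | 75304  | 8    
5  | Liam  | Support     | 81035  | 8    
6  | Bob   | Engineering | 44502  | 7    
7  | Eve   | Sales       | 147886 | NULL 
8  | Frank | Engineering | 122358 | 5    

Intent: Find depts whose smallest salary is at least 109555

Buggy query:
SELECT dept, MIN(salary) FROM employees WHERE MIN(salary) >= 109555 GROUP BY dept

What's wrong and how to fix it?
Bug: Aggregates like MIN are computed per group after WHERE runs

Fix: Replace WHERE with HAVING after the GROUP BY

Corrected query:
SELECT dept, MIN(salary) FROM employees GROUP BY dept HAVING MIN(salary) >= 109555

Result:
dept  | MIN(salary)
------+------------
Sales | 126260     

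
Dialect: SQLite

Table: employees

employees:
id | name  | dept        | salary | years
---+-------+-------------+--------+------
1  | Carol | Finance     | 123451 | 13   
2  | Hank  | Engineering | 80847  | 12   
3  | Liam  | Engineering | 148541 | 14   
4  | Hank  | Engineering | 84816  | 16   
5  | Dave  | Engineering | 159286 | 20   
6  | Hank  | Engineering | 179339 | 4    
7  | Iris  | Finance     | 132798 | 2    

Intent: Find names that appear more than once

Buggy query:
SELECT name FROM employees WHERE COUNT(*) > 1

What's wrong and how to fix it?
Bug: COUNT(*) is an aggregate and cannot be used in WHERE

Fix: Group first, then use HAVING for the count condition

Corrected query:
SELECT name FROM employees GROUP BY name HAVING COUNT(*) > 1

Result:
name
----
Hank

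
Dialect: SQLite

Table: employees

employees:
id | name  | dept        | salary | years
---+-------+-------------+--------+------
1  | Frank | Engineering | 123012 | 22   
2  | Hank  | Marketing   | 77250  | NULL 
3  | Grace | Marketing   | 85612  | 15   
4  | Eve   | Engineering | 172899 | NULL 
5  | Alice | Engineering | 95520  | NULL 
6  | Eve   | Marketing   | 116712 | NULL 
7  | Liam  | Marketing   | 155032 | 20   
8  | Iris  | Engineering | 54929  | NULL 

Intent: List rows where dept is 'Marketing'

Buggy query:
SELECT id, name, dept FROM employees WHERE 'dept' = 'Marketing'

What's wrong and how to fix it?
Bug: 'dept' in single quotes is a string literal, not the column; the comparison is literal-vs-literal and never true

Fix: Reference the column as dept without single quotes

Corrected query:
SELECT id, name, dept FROM employees WHERE dept = 'Marketing'

Result:
id | name  | dept     
---+-------+----------
2  | Hank  | Marketing
3  | Grace | Marketing
6  | Eve   | Marketing
7  | Liam  | Marketing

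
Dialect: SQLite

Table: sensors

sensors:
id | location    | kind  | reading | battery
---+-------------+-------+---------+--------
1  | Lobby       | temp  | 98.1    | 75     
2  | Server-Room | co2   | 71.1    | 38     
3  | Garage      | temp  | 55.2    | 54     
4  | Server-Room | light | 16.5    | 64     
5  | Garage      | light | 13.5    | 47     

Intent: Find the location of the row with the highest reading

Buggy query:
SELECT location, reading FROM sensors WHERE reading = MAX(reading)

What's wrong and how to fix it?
Bug: MAX(reading) is an aggregate and cannot be used directly in WHERE

Fix: Wrap MAX in a scalar subquery so WHERE compares against a single value

Corrected query:
SELECT location, reading FROM sensors WHERE reading = (SELECT MAX(reading) FROM sensors)

Result:
location | reading
---------+--------
Lobby    | 98.1   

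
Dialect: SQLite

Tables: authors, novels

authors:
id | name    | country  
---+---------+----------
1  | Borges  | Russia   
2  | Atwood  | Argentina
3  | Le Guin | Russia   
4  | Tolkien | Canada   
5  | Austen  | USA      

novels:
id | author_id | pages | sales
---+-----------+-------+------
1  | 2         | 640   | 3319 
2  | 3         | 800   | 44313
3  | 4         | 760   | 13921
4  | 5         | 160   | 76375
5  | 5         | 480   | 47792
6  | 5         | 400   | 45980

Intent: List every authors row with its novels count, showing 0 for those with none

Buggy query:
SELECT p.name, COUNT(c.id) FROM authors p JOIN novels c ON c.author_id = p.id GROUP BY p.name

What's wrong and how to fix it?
Bug: An inner join excludes parents with zero children

Fix: Use LEFT JOIN so parents without children still appear (COUNT(c.id) gives 0)

Corrected query:
SELECT p.name, COUNT(c.id) FROM authors p LEFT JOIN novels c ON c.author_id = p.id GROUP BY p.name

Result:
name    | COUNT(c.id)
--------+------------
Atwood  | 1          
Austen  | 3          
Borges  | 0          
Le Guin | 1          
Tolkien | 1          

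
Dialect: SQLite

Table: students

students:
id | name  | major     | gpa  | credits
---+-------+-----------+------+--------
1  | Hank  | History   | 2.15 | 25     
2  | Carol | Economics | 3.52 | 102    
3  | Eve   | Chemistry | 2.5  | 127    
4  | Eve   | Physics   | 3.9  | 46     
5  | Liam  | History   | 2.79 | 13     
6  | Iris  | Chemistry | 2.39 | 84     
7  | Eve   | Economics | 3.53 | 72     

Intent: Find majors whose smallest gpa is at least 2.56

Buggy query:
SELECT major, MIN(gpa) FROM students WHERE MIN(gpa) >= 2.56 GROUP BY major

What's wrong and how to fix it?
Bug: Aggregates like MIN are computed per group after WHERE runs

Fix: Replace WHERE with HAVING after the GROUP BY

Corrected query:
SELECT major, MIN(gpa) FROM students GROUP BY major HAVING MIN(gpa) >= 2.56

Result:
major     | MIN(gpa)
----------+---------
Economics | 3.52    
Physics   | 3.9     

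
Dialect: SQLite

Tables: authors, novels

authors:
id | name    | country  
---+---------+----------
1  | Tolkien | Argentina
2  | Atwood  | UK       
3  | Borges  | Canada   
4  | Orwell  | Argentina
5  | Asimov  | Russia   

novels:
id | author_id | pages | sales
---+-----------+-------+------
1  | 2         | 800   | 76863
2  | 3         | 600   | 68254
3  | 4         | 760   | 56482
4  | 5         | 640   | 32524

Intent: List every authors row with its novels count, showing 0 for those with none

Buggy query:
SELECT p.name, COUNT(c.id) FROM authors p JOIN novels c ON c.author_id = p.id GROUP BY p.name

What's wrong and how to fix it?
Bug: INNER JOIN drops authors rows that have no matching novels rows

Fix: Use LEFT JOIN so parents without children still appear (COUNT(c.id) gives 0)

Corrected query:
SELECT p.name, COUNT(c.id) FROM authors p LEFT JOIN novels c ON c.author_id = p.id GROUP BY p.name

Result:
name    | COUNT(c.id)
--------+------------
Asimov  | 1          
Atwood  | 1          
Borges  | 1          
Orwell  | 1          
Tolkien | 0          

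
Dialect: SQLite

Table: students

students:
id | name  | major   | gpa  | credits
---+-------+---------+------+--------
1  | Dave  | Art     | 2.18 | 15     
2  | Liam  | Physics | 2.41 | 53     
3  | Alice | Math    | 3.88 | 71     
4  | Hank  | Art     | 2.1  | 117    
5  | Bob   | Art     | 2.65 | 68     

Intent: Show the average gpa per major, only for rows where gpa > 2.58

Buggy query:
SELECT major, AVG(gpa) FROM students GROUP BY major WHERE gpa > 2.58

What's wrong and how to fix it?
Bug: WHERE cannot follow GROUP BY

Fix: Place WHERE between FROM and GROUP BY

Corrected query:
SELECT major, AVG(gpa) FROM students WHERE gpa > 2.58 GROUP BY major

Result:
major | AVG(gpa)
------+---------
Art   | 2.65    
Math  | 3.88    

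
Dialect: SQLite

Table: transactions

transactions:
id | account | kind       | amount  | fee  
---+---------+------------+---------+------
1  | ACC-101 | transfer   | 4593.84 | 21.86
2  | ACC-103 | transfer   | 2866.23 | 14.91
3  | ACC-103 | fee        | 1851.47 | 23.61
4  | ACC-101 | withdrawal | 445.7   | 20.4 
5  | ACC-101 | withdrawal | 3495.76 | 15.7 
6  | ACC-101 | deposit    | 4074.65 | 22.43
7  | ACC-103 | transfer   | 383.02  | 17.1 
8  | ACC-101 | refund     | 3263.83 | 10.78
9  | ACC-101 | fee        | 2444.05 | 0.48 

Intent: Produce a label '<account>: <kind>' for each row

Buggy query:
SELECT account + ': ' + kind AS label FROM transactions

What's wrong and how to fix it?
Bug: SQLite uses || for string concatenation; + coerces text to numbers (yielding 0)

Fix: Replace + with || to concatenate text

Corrected query:
SELECT account || ': ' || kind AS label FROM transactions

Result:
label              
-------------------
ACC-101: transfer  
ACC-103: transfer  
ACC-103: fee       
ACC-101: withdrawal
ACC-101: withdrawal
ACC-101: deposit   
ACC-103: transfer  
ACC-101: refund    
ACC-101: fee       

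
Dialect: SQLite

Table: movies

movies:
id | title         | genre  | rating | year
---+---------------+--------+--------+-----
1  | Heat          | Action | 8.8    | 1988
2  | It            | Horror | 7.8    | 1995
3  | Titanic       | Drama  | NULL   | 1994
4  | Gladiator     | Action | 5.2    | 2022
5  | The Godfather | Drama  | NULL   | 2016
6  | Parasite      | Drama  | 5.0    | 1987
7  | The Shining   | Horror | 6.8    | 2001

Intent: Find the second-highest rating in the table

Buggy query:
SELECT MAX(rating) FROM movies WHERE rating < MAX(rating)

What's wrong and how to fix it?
Bug: The inner MAX is an aggregate inside WHERE, which is not allowed

Fix: Compute the overall MAX in a subquery, then take MAX of rows below it

Corrected query:
SELECT MAX(rating) FROM movies WHERE rating < (SELECT MAX(rating) FROM movies)

Result:
MAX(rating)
-----------
7.8        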